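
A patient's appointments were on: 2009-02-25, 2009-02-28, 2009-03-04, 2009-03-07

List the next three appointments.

Every event lands on a Wednesday or Saturday (gaps cycle 3, 4, 3).
So the schedule is: every Wednesday and Saturday.
The following Wednesday is 2009-03-11.
The following Saturday is 2009-03-14.
Next Wednesday: 2009-03-18.

2009-03-11, 2009-03-14, 2009-03-18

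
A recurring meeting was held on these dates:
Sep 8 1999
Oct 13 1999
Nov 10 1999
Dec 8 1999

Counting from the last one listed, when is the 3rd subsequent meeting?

Mar 8 2000

Gaps: 35, 28, 28 days — a mix of 28 and 35. Every date is a Wednesday.
Each is the 2nd Wednesday of its month.
January 2000 — 2nd Wednesday is Jan 12 2000.
February 2000 — 2nd Wednesday is Feb 9 2000.
2nd Wednesday of March 2000: Mar 8 2000.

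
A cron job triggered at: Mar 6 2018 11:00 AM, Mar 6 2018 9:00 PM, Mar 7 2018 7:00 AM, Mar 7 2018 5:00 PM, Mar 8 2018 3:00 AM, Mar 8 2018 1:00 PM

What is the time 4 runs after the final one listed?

Mar 10 2018 5:00 AM

Gaps: 10, 10, 10, 10, 10 hours — each event is 10 hours after the previous one.
Mar 8 2018 1:00 PM + 10 h = Mar 8 2018 11:00 PM.
Mar 8 2018 11:00 PM + 10 h = Mar 9 2018 9:00 AM.
Mar 9 2018 9:00 AM + 10 h = Mar 9 2018 7:00 PM.
Mar 9 2018 7:00 PM + 10 h = Mar 10 2018 5:00 AM.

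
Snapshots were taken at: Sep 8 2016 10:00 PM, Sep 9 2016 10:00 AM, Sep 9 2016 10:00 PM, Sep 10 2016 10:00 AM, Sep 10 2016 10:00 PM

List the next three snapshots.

Sep 11 2016 10:00 AM, Sep 11 2016 10:00 PM, Sep 12 2016 10:00 AM

Spacing: 12, 12, 12, 12 h — constant 12 h.
Sep 10 2016 10:00 PM + 12 h = Sep 11 2016 10:00 AM.
Sep 11 2016 10:00 AM + 12 h = Sep 11 2016 10:00 PM.
Sep 11 2016 10:00 PM + 12 h = Sep 12 2016 10:00 AM.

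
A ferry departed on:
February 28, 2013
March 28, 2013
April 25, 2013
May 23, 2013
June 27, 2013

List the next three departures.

All dates are Thursdays, 28, 28, 28, 35 days apart.
Specifically, the 4th Thursday of each month.
4th Thursday of July 2013: July 25, 2013.
August 2013 — 4th Thursday is August 22, 2013.
September 2013 — 4th Thursday is September 26, 2013.

July 25, 2013; August 22, 2013; September 26, 2013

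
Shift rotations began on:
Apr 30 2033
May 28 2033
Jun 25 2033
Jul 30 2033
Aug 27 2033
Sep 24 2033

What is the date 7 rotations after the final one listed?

Apr 29 2034

All Saturdays; the gaps (28, 28, 35, 28, 28) vary with month length.
This is the last Saturday of each month.
October 2033 ends with Saturday Oct 29 2033.
November 2033 ends with Saturday Nov 26 2033.
December 2033 ends with Saturday Dec 31 2033.
Last Saturday of January 2034: Jan 28 2034.
February 2034 ends with Saturday Feb 25 2034.
March 2034 ends with Saturday Mar 25 2034.
Last Saturday of April 2034: Apr 29 2034.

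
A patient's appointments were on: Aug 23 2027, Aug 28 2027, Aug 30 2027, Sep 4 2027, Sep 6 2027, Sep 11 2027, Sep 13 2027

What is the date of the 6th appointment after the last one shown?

Oct 4 2027

Gaps: 5, 2, 5, 2, 5, 2 days — not constant, but cyclic with period 2.
The events fall on every Monday and Saturday.
The following Saturday is Sep 18 2027.
Next Monday: Sep 20 2027.
The following Saturday is Sep 25 2027.
Next Monday: Sep 27 2027.
The following Saturday is Oct 2 2027.
Next Monday: Oct 4 2027.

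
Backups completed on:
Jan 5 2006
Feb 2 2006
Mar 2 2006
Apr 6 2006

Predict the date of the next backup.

May 4 2006

All dates are Thursdays, 28, 28, 35 days apart.
Specifically, the 1st Thursday of each month.
1st Thursday of May 2006: May 4 2006.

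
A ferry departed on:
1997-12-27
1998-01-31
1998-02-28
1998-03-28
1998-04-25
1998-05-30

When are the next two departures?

All Saturdays; the gaps (35, 28, 28, 28, 35) vary with month length.
This is the last Saturday of each month.
June 1998 ends with Saturday 1998-06-27.
July 1998 ends with Saturday 1998-07-25.

1998-06-27, 1998-07-25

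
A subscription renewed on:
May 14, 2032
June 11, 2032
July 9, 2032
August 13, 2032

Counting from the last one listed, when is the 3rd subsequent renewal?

November 12, 2032

Gaps: 28, 28, 35 days — a mix of 28 and 35. Every date is a Friday.
Each is the 2nd Friday of its month.
2nd Friday of September 2032: September 10, 2032.
October 2032 — 2nd Friday is October 8, 2032.
2nd Friday of November 2032: November 12, 2032.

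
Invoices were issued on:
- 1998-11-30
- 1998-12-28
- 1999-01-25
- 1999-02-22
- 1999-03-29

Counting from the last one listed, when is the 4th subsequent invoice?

1999-07-26

These are Mondays with 28, 28, 28, 35-day gaps.
Each is the final Monday of its month — 1998-11-30 is past the 28th, so '4th Monday' doesn't fit.
April 1999 ends with Monday 1999-04-26.
Last Monday of May 1999: 1999-05-31.
Last Monday of June 1999: 1999-06-28.
Last Monday of July 1999: 1999-07-26.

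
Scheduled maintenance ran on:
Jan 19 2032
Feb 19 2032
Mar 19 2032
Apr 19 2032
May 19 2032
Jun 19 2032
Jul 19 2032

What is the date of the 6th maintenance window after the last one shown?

The day-of-month is always 19 (31, 29, 31, 30, 31, 30 days between events).
So this recurs on the 19th of each month.
August 2032: Aug 19 2032.
September 2032: Sep 19 2032.
October 2032: Oct 19 2032.
November 2032: Nov 19 2032.
Next: December 2032 → Dec 19 2032.
January 2033: Jan 19 2033.

Jan 19 2033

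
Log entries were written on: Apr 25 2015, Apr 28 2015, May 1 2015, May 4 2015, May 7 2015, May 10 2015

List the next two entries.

May 13 2015, May 16 2015

The spacing is 3, 3, 3, 3, 3 days — always 3 days.
May 10 2015 + 3 days = May 13 2015.
May 13 2015 + 3 days = May 16 2015.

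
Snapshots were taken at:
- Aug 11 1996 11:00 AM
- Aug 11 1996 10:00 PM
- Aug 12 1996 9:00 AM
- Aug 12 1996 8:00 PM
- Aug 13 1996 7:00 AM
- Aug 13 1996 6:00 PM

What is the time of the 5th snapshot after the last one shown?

Aug 16 1996 1:00 AM

The interval is a steady 11 hours (11, 11, 11, 11, 11).
Aug 13 1996 6:00 PM + 11 h = Aug 14 1996 5:00 AM.
Aug 14 1996 5:00 AM + 11 h = Aug 14 1996 4:00 PM.
Aug 14 1996 4:00 PM + 11 h = Aug 15 1996 3:00 AM.
Aug 15 1996 3:00 AM + 11 h = Aug 15 1996 2:00 PM.
Aug 15 1996 2:00 PM + 11 h = Aug 16 1996 1:00 AM.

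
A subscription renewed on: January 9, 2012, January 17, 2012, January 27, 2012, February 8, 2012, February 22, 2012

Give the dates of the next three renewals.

March 9, 2012; March 27, 2012; April 16, 2012

Intervals are 8, 10, 12, 14 days — an arithmetic progression with common difference 2.
Next gap: 16 days. February 22, 2012 + 16 days = March 9, 2012.
Next gap: 18 days. March 9, 2012 + 18 days = March 27, 2012.
Next gap: 20 days. March 27, 2012 + 20 days = April 16, 2012.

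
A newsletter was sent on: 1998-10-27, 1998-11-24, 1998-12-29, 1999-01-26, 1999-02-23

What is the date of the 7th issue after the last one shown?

These are Tuesdays with 28, 35, 28, 28-day gaps.
Each is the final Tuesday of its month — 1998-12-29 is past the 28th, so '4th Tuesday' doesn't fit.
March 1999 ends with Tuesday 1999-03-30.
April 1999 ends with Tuesday 1999-04-27.
May 1999 ends with Tuesday 1999-05-25.
June 1999 ends with Tuesday 1999-06-29.
July 1999 ends with Tuesday 1999-07-27.
August 1999 ends with Tuesday 1999-08-31.
September 1999 ends with Tuesday 1999-09-28.

1999-09-28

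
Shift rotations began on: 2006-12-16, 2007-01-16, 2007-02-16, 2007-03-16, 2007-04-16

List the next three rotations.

Each date is the 16th; the gaps (31, 31, 28, 31) track the month lengths.
The rule is the 16th of each month.
May 2007: 2007-05-16.
Next: June 2007 → 2007-06-16.
Next: July 2007 → 2007-07-16.

2007-05-16, 2007-06-16, 2007-07-16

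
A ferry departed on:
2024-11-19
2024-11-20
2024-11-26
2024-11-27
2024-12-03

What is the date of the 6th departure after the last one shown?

2024-12-24

Gaps: 1, 6, 1, 6 days — not constant, but cyclic with period 2.
The events fall on every Tuesday and Wednesday.
The following Wednesday is 2024-12-04.
Next Tuesday: 2024-12-10.
Next Wednesday: 2024-12-11.
Next Tuesday: 2024-12-17.
The following Wednesday is 2024-12-18.
The following Tuesday is 2024-12-24.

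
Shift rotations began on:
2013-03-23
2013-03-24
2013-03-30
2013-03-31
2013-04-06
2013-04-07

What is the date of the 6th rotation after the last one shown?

2013-04-28

Gaps: 1, 6, 1, 6, 1 days — not constant, but cyclic with period 2.
The events fall on every Saturday and Sunday.
The following Saturday is 2013-04-13.
The following Sunday is 2013-04-14.
Next Saturday: 2013-04-20.
Next Sunday: 2013-04-21.
The following Saturday is 2013-04-27.
The following Sunday is 2013-04-28.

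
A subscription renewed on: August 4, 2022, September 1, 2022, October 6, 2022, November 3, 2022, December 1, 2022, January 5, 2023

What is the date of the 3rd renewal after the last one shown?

April 6, 2023

These are Thursdays at 28- or 35-day spacing (28, 35, 28, 28, 35).
The pattern: 1st Thursday of the month.
1st Thursday of February 2023: February 2, 2023.
1st Thursday of March 2023: March 2, 2023.
1st Thursday of April 2023: April 6, 2023.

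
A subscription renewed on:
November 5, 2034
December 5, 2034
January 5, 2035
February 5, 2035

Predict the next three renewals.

Gaps: 30, 31, 31 days — not constant. Every event is on the 5th of the month.
Pattern: the 5th of each month.
March 2035: March 5, 2035.
April 2035: April 5, 2035.
May 2035: May 5, 2035.

March 5, 2035; April 5, 2035; May 5, 2035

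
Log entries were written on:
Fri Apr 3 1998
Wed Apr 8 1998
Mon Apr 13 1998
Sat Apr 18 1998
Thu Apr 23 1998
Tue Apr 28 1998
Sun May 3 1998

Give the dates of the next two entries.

Gaps between consecutive events: 5, 5, 5, 5, 5, 5 days — a constant 5-day interval.
Sun May 3 1998 + 5 days = Fri May 8 1998.
Fri May 8 1998 + 5 days = Wed May 13 1998.

Fri May 8 1998, Wed May 13 1998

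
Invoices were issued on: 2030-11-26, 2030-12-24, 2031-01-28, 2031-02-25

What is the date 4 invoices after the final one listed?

These are Tuesdays at 28- or 35-day spacing (28, 35, 28).
The pattern: 4th Tuesday of the month.
March 2031 — 4th Tuesday is 2031-03-25.
4th Tuesday of April 2031: 2031-04-22.
May 2031 — 4th Tuesday is 2031-05-27.
June 2031 — 4th Tuesday is 2031-06-24.

2031-06-24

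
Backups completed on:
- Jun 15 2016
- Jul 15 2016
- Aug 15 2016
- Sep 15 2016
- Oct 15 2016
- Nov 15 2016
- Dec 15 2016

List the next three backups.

Jan 15 2017, Feb 15 2017, Mar 15 2017

Gaps: 30, 31, 31, 30, 31, 30 days — not constant. Every event is on the 15th of the month.
Pattern: the 15th of each month.
January 2017: Jan 15 2017.
February 2017: Feb 15 2017.
March 2017: Mar 15 2017.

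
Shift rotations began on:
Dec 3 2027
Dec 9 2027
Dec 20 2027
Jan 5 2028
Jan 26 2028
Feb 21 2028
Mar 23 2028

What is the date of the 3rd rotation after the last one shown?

Jul 24 2028

Intervals are 6, 11, 16, 21, 26, 31 days — an arithmetic progression with common difference 5.
Next gap: 36 days. Mar 23 2028 + 36 days = Apr 28 2028.
Next gap: 41 days. Apr 28 2028 + 41 days = Jun 8 2028.
Next gap: 46 days. Jun 8 2028 + 46 days = Jul 24 2028.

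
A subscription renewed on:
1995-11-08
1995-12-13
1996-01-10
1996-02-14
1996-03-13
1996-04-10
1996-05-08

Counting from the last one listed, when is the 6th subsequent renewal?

All dates are Wednesdays, 35, 28, 35, 28, 28, 28 days apart.
Specifically, the 2nd Wednesday of each month.
June 1996 — 2nd Wednesday is 1996-06-12.
July 1996 — 2nd Wednesday is 1996-07-10.
2nd Wednesday of August 1996: 1996-08-14.
September 1996 — 2nd Wednesday is 1996-09-11.
2nd Wednesday of October 1996: 1996-10-09.
2nd Wednesday of November 1996: 1996-11-13.

1996-11-13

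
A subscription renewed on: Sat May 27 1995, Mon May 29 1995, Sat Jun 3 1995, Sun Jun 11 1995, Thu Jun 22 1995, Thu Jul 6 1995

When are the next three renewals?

Sun Jul 23 1995, Sat Aug 12 1995, Mon Sep 4 1995

The spacing grows by 3 each time: 2, 5, 8, 11, 14 days.
Next gap: 17 days. Thu Jul 6 1995 + 17 days = Sun Jul 23 1995.
Next gap: 20 days. Sun Jul 23 1995 + 20 days = Sat Aug 12 1995.
Next gap: 23 days. Sat Aug 12 1995 + 23 days = Mon Sep 4 1995.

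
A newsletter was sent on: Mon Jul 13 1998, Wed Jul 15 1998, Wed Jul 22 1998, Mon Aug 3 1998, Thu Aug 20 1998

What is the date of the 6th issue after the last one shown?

Mon Mar 15 1999

Intervals are 2, 7, 12, 17 days — an arithmetic progression with common difference 5.
Next gap: 22 days. Thu Aug 20 1998 + 22 days = Fri Sep 11 1998.
Next gap: 27 days. Fri Sep 11 1998 + 27 days = Thu Oct 8 1998.
Next gap: 32 days. Thu Oct 8 1998 + 32 days = Mon Nov 9 1998.
Next gap: 37 days. Mon Nov 9 1998 + 37 days = Wed Dec 16 1998.
Next gap: 42 days. Wed Dec 16 1998 + 42 days = Wed Jan 27 1999.
Next gap: 47 days. Wed Jan 27 1999 + 47 days = Mon Mar 15 1999.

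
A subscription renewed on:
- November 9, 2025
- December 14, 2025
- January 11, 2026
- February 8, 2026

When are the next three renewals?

March 8, 2026; April 12, 2026; May 10, 2026

These are Sundays at 28- or 35-day spacing (35, 28, 28).
The pattern: 2nd Sunday of the month.
March 2026 — 2nd Sunday is March 8, 2026.
2nd Sunday of April 2026: April 12, 2026.
May 2026 — 2nd Sunday is May 10, 2026.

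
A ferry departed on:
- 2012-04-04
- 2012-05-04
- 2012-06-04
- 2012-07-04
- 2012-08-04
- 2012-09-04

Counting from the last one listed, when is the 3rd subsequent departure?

Each date is the 4th; the gaps (30, 31, 30, 31, 31) track the month lengths.
The rule is the 4th of each month.
Next: October 2012 → 2012-10-04.
November 2012: 2012-11-04.
December 2012: 2012-12-04.

2012-12-04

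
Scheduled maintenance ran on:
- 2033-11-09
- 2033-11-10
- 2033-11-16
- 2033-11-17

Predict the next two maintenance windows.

2033-11-23, 2033-11-24

Gaps: 1, 6, 1 days — not constant, but cyclic with period 2.
The events fall on every Wednesday and Thursday.
The following Wednesday is 2033-11-23.
Next Thursday: 2033-11-24.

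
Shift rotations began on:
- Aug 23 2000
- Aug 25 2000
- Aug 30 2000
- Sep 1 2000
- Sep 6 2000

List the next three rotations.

Every event lands on a Wednesday or Friday (gaps cycle 2, 5, 2, 5).
So the schedule is: every Wednesday and Friday.
The following Friday is Sep 8 2000.
Next Wednesday: Sep 13 2000.
Next Friday: Sep 15 2000.

Sep 8 2000, Sep 13 2000, Sep 15 2000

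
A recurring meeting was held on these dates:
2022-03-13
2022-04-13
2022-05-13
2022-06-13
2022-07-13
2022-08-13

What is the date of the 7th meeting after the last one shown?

2023-03-13

The day-of-month is always 13 (31, 30, 31, 30, 31 days between events).
So this recurs on the 13th of each month.
Next: September 2022 → 2022-09-13.
October 2022: 2022-10-13.
November 2022: 2022-11-13.
December 2022: 2022-12-13.
January 2023: 2023-01-13.
February 2023: 2023-02-13.
March 2023: 2023-03-13.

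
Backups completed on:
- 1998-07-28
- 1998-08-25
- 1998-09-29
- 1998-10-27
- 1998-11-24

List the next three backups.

1998-12-29, 1999-01-26, 1999-02-23

All Tuesdays; the gaps (28, 35, 28, 28) vary with month length.
This is the last Tuesday of each month.
Last Tuesday of December 1998: 1998-12-29.
Last Tuesday of January 1999: 1999-01-26.
February 1999 ends with Tuesday 1999-02-23.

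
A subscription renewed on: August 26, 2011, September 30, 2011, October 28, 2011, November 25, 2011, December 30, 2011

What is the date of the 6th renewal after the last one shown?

June 29, 2012

Every date is a Friday; gaps 35, 28, 28, 35 days.
Each is the last Friday of its month (at least one falls on the 29th or later, ruling out '4th Friday').
January 2012 ends with Friday January 27, 2012.
Last Friday of February 2012: February 24, 2012.
March 2012 ends with Friday March 30, 2012.
Last Friday of April 2012: April 27, 2012.
Last Friday of May 2012: May 25, 2012.
June 2012 ends with Friday June 29, 2012.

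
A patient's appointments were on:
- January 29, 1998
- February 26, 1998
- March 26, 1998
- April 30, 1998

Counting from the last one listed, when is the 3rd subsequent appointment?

Every date is a Thursday; gaps 28, 28, 35 days.
Each is the last Thursday of its month (at least one falls on the 29th or later, ruling out '4th Thursday').
May 1998 ends with Thursday May 28, 1998.
Last Thursday of June 1998: June 25, 1998.
Last Thursday of July 1998: July 30, 1998.

July 30, 1998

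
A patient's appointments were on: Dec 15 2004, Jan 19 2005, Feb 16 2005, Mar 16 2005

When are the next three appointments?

Apr 20 2005, May 18 2005, Jun 15 2005

These are Wednesdays at 28- or 35-day spacing (35, 28, 28).
The pattern: 3rd Wednesday of the month.
3rd Wednesday of April 2005: Apr 20 2005.
3rd Wednesday of May 2005: May 18 2005.
June 2005 — 3rd Wednesday is Jun 15 2005.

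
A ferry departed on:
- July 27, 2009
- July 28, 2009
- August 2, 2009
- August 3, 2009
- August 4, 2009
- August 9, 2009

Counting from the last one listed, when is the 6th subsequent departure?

Every event lands on a Monday or Tuesday or Sunday (gaps cycle 1, 5, 1, 1, 5).
So the schedule is: every Monday, Tuesday and Sunday.
The following Monday is August 10, 2009.
Next Tuesday: August 11, 2009.
Next Sunday: August 16, 2009.
The following Monday is August 17, 2009.
Next Tuesday: August 18, 2009.
Next Sunday: August 23, 2009.

August 23, 2009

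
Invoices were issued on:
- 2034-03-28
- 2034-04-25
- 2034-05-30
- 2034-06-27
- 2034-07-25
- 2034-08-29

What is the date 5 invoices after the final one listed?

2035-01-30

Every date is a Tuesday; gaps 28, 35, 28, 28, 35 days.
Each is the last Tuesday of its month (at least one falls on the 29th or later, ruling out '4th Tuesday').
Last Tuesday of September 2034: 2034-09-26.
Last Tuesday of October 2034: 2034-10-31.
November 2034 ends with Tuesday 2034-11-28.
December 2034 ends with Tuesday 2034-12-26.
Last Tuesday of January 2035: 2035-01-30.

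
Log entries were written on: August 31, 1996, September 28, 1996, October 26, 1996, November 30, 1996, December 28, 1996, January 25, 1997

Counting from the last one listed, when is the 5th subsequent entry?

All Saturdays; the gaps (28, 28, 35, 28, 28) vary with month length.
This is the last Saturday of each month.
February 1997 ends with Saturday February 22, 1997.
Last Saturday of March 1997: March 29, 1997.
April 1997 ends with Saturday April 26, 1997.
Last Saturday of May 1997: May 31, 1997.
June 1997 ends with Saturday June 28, 1997.

June 28, 1997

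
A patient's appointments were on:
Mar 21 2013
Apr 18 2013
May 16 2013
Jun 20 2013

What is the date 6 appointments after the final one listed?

Dec 19 2013

Gaps: 28, 28, 35 days — a mix of 28 and 35. Every date is a Thursday.
Each is the 3rd Thursday of its month.
3rd Thursday of July 2013: Jul 18 2013.
August 2013 — 3rd Thursday is Aug 15 2013.
3rd Thursday of September 2013: Sep 19 2013.
October 2013 — 3rd Thursday is Oct 17 2013.
3rd Thursday of November 2013: Nov 21 2013.
3rd Thursday of December 2013: Dec 19 2013.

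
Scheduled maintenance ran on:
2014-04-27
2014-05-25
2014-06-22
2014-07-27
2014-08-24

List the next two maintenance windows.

These are Sundays at 28- or 35-day spacing (28, 28, 35, 28).
The pattern: 4th Sunday of the month.
4th Sunday of September 2014: 2014-09-28.
October 2014 — 4th Sunday is 2014-10-26.

2014-09-28, 2014-10-26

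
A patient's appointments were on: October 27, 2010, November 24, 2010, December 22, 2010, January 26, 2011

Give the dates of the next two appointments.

February 23, 2011; March 23, 2011

All dates are Wednesdays, 28, 28, 35 days apart.
Specifically, the 4th Wednesday of each month.
4th Wednesday of February 2011: February 23, 2011.
4th Wednesday of March 2011: March 23, 2011.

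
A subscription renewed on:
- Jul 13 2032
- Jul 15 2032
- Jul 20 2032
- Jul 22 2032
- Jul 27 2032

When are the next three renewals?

The gap pattern 2, 5, 2, 5 repeats every 2 events.
These are the Tuesdays and Thursdays of each week.
The following Thursday is Jul 29 2032.
Next Tuesday: Aug 3 2032.
Next Thursday: Aug 5 2032.

Jul 29 2032, Aug 3 2032, Aug 5 2032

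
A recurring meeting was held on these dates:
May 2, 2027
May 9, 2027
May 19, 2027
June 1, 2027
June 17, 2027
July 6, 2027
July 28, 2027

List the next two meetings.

August 22, 2027; September 19, 2027

The spacing grows by 3 each time: 7, 10, 13, 16, 19, 22 days.
Next gap: 25 days. July 28, 2027 + 25 days = August 22, 2027.
Next gap: 28 days. August 22, 2027 + 28 days = September 19, 2027.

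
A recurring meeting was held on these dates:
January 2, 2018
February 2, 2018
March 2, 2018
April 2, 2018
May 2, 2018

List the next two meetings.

June 2, 2018; July 2, 2018

Gaps: 31, 28, 31, 30 days — not constant. Every event is on the 2nd of the month.
Pattern: the 2nd of each month.
Next: June 2018 → June 2, 2018.
Next: July 2018 → July 2, 2018.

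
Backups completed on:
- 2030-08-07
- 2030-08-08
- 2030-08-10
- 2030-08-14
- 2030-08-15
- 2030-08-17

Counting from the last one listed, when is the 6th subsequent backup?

Every event lands on a Wednesday or Thursday or Saturday (gaps cycle 1, 2, 4, 1, 2).
So the schedule is: every Wednesday, Thursday and Saturday.
The following Wednesday is 2030-08-21.
The following Thursday is 2030-08-22.
Next Saturday: 2030-08-24.
The following Wednesday is 2030-08-28.
Next Thursday: 2030-08-29.
Next Saturday: 2030-08-31.

2030-08-31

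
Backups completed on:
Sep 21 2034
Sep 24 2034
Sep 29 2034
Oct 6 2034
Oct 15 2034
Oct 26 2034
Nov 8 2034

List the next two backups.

Intervals are 3, 5, 7, 9, 11, 13 days — an arithmetic progression with common difference 2.
Next gap: 15 days. Nov 8 2034 + 15 days = Nov 23 2034.
Next gap: 17 days. Nov 23 2034 + 17 days = Dec 10 2034.

Nov 23 2034, Dec 10 2034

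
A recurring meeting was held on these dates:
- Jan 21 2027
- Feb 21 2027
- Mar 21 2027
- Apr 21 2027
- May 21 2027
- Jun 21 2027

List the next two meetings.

Each date is the 21st; the gaps (31, 28, 31, 30, 31) track the month lengths.
The rule is the 21st of each month.
Next: July 2027 → Jul 21 2027.
Next: August 2027 → Aug 21 2027.

Jul 21 2027, Aug 21 2027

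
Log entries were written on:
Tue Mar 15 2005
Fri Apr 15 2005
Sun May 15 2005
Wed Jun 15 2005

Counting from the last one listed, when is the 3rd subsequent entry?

The day-of-month is always 15 (31, 30, 31 days between events).
So this recurs on the 15th of each month.
July 2005: Fri Jul 15 2005.
Next: August 2005 → Mon Aug 15 2005.
Next: September 2005 → Thu Sep 15 2005.

Thu Sep 15 2005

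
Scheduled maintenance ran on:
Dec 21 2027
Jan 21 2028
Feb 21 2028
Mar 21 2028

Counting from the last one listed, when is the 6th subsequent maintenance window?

Sep 21 2028

Gaps: 31, 31, 29 days — not constant. Every event is on the 21st of the month.
Pattern: the 21st of each month.
Next: April 2028 → Apr 21 2028.
May 2028: May 21 2028.
Next: June 2028 → Jun 21 2028.
Next: July 2028 → Jul 21 2028.
August 2028: Aug 21 2028.
Next: September 2028 → Sep 21 2028.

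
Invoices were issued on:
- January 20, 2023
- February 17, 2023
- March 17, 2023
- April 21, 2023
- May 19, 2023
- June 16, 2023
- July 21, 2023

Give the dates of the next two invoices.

August 18, 2023; September 15, 2023

Gaps: 28, 28, 35, 28, 28, 35 days — a mix of 28 and 35. Every date is a Friday.
Each is the 3rd Friday of its month.
3rd Friday of August 2023: August 18, 2023.
3rd Friday of September 2023: September 15, 2023.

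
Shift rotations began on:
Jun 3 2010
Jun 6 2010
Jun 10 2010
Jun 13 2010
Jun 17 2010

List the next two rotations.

The gap pattern 3, 4, 3, 4 repeats every 2 events.
These are the Thursdays and Sundays of each week.
The following Sunday is Jun 20 2010.
Next Thursday: Jun 24 2010.

Jun 20 2010, Jun 24 2010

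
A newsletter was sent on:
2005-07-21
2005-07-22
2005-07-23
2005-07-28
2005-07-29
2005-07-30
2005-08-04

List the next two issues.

2005-08-05, 2005-08-06

Gaps: 1, 1, 5, 1, 1, 5 days — not constant, but cyclic with period 3.
The events fall on every Thursday, Friday and Saturday.
Next Friday: 2005-08-05.
The following Saturday is 2005-08-06.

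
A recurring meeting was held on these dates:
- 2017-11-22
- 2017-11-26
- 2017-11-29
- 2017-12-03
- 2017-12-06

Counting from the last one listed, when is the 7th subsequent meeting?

2017-12-31

Gaps: 4, 3, 4, 3 days — not constant, but cyclic with period 2.
The events fall on every Wednesday and Sunday.
The following Sunday is 2017-12-10.
The following Wednesday is 2017-12-13.
The following Sunday is 2017-12-17.
The following Wednesday is 2017-12-20.
The following Sunday is 2017-12-24.
Next Wednesday: 2017-12-27.
The following Sunday is 2017-12-31.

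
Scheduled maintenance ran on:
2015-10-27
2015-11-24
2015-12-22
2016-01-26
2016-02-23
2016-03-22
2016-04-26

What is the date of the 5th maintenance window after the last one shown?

These are Tuesdays at 28- or 35-day spacing (28, 28, 35, 28, 28, 35).
The pattern: 4th Tuesday of the month.
May 2016 — 4th Tuesday is 2016-05-24.
June 2016 — 4th Tuesday is 2016-06-28.
4th Tuesday of July 2016: 2016-07-26.
4th Tuesday of August 2016: 2016-08-23.
4th Tuesday of September 2016: 2016-09-27.

2016-09-27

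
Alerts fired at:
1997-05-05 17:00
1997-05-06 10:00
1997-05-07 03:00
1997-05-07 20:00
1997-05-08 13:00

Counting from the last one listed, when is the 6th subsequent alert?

1997-05-12 19:00

The interval is a steady 17 hours (17, 17, 17, 17).
1997-05-08 13:00 + 17 h = 1997-05-09 06:00.
1997-05-09 06:00 + 17 h = 1997-05-09 23:00.
1997-05-09 23:00 + 17 h = 1997-05-10 16:00.
1997-05-10 16:00 + 17 h = 1997-05-11 09:00.
1997-05-11 09:00 + 17 h = 1997-05-12 02:00.
1997-05-12 02:00 + 17 h = 1997-05-12 19:00.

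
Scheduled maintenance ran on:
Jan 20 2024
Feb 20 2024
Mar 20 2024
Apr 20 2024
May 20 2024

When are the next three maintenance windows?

Jun 20 2024, Jul 20 2024, Aug 20 2024

The day-of-month is always 20 (31, 29, 31, 30 days between events).
So this recurs on the 20th of each month.
June 2024: Jun 20 2024.
July 2024: Jul 20 2024.
August 2024: Aug 20 2024.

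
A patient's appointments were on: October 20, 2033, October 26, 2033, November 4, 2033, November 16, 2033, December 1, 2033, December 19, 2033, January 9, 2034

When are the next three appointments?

February 2, 2034; March 1, 2034; March 31, 2034

The spacing grows by 3 each time: 6, 9, 12, 15, 18, 21 days.
Next gap: 24 days. January 9, 2034 + 24 days = February 2, 2034.
Next gap: 27 days. February 2, 2034 + 27 days = March 1, 2034.
Next gap: 30 days. March 1, 2034 + 30 days = March 31, 2034.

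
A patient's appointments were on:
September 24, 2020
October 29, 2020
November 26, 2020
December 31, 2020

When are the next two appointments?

These are Thursdays with 35, 28, 35-day gaps.
Each is the final Thursday of its month — October 29, 2020 is past the 28th, so '4th Thursday' doesn't fit.
January 2021 ends with Thursday January 28, 2021.
February 2021 ends with Thursday February 25, 2021.

January 28, 2021; February 25, 2021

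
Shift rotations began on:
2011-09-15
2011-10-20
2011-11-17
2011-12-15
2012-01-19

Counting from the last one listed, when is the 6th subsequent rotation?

These are Thursdays at 28- or 35-day spacing (35, 28, 28, 35).
The pattern: 3rd Thursday of the month.
3rd Thursday of February 2012: 2012-02-16.
3rd Thursday of March 2012: 2012-03-15.
April 2012 — 3rd Thursday is 2012-04-19.
May 2012 — 3rd Thursday is 2012-05-17.
3rd Thursday of June 2012: 2012-06-21.
3rd Thursday of July 2012: 2012-07-19.

2012-07-19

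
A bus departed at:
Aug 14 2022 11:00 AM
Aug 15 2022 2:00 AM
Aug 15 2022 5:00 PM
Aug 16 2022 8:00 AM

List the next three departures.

Aug 16 2022 11:00 PM, Aug 17 2022 2:00 PM, Aug 18 2022 5:00 AM

Gaps: 15, 15, 15 hours — each event is 15 hours after the previous one.
Aug 16 2022 8:00 AM + 15 h = Aug 16 2022 11:00 PM.
Aug 16 2022 11:00 PM + 15 h = Aug 17 2022 2:00 PM.
Aug 17 2022 2:00 PM + 15 h = Aug 18 2022 5:00 AM.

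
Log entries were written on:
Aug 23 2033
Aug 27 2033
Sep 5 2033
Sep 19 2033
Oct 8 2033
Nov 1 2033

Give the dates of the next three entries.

Nov 30 2033, Jan 3 2034, Feb 11 2034

Gaps: 4, 9, 14, 19, 24 days — each gap is 5 larger than the previous one.
Next gap: 29 days. Nov 1 2033 + 29 days = Nov 30 2033.
Next gap: 34 days. Nov 30 2033 + 34 days = Jan 3 2034.
Next gap: 39 days. Jan 3 2034 + 39 days = Feb 11 2034.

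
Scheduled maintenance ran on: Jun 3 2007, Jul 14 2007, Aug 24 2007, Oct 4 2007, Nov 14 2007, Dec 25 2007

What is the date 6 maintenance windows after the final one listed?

Every event comes 41 days after the last (41, 41, 41, 41, 41).
Dec 25 2007 + 41 days = Feb 4 2008.
Feb 4 2008 + 41 days = Mar 16 2008.
Mar 16 2008 + 41 days = Apr 26 2008.
Apr 26 2008 + 41 days = Jun 6 2008.
Jun 6 2008 + 41 days = Jul 17 2008.
Jul 17 2008 + 41 days = Aug 27 2008.

Aug 27 2008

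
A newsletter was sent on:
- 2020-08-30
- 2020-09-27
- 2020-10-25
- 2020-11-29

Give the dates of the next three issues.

2020-12-27, 2021-01-31, 2021-02-28

Every date is a Sunday; gaps 28, 28, 35 days.
Each is the last Sunday of its month (at least one falls on the 29th or later, ruling out '4th Sunday').
Last Sunday of December 2020: 2020-12-27.
Last Sunday of January 2021: 2021-01-31.
Last Sunday of February 2021: 2021-02-28.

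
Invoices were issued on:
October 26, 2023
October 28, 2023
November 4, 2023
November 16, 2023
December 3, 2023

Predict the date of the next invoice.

Gaps: 2, 7, 12, 17 days — each gap is 5 larger than the previous one.
Next gap: 22 days. December 3, 2023 + 22 days = December 25, 2023.

December 25, 2023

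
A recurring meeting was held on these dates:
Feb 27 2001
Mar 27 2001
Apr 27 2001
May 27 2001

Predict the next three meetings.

The day-of-month is always 27 (28, 31, 30 days between events).
So this recurs on the 27th of each month.
June 2001: Jun 27 2001.
July 2001: Jul 27 2001.
Next: August 2001 → Aug 27 2001.

Jun 27 2001, Jul 27 2001, Aug 27 2001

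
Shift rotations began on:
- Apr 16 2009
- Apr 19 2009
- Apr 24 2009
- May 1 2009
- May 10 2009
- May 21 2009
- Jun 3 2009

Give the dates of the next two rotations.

Jun 18 2009, Jul 5 2009

Intervals are 3, 5, 7, 9, 11, 13 days — an arithmetic progression with common difference 2.
Next gap: 15 days. Jun 3 2009 + 15 days = Jun 18 2009.
Next gap: 17 days. Jun 18 2009 + 17 days = Jul 5 2009.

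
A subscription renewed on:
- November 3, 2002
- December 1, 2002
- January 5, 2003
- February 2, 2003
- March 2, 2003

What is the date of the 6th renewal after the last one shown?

September 7, 2003

All dates are Sundays, 28, 35, 28, 28 days apart.
Specifically, the 1st Sunday of each month.
April 2003 — 1st Sunday is April 6, 2003.
1st Sunday of May 2003: May 4, 2003.
June 2003 — 1st Sunday is June 1, 2003.
July 2003 — 1st Sunday is July 6, 2003.
1st Sunday of August 2003: August 3, 2003.
1st Sunday of September 2003: September 7, 2003.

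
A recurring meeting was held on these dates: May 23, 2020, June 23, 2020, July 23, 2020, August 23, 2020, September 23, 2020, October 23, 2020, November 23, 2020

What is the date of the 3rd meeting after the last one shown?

Each date is the 23rd; the gaps (31, 30, 31, 31, 30, 31) track the month lengths.
The rule is the 23rd of each month.
Next: December 2020 → December 23, 2020.
Next: January 2021 → January 23, 2021.
Next: February 2021 → February 23, 2021.

February 23, 2021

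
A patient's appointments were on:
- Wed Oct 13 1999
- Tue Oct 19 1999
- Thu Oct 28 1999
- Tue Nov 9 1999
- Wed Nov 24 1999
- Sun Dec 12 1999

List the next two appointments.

The spacing grows by 3 each time: 6, 9, 12, 15, 18 days.
Next gap: 21 days. Sun Dec 12 1999 + 21 days = Sun Jan 2 2000.
Next gap: 24 days. Sun Jan 2 2000 + 24 days = Wed Jan 26 2000.

Sun Jan 2 2000, Wed Jan 26 2000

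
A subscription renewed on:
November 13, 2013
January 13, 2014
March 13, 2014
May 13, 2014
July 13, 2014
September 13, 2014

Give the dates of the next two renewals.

Each date is the 13th; the gaps (61, 59, 61, 61, 62) track the month lengths.
The rule is the 13th of every 2 months.
Next: November 2014 → November 13, 2014.
January 2015: January 13, 2015.

November 13, 2014; January 13, 2015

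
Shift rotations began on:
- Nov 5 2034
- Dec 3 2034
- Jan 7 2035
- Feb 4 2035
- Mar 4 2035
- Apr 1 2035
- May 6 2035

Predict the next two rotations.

Jun 3 2035, Jul 1 2035

These are Sundays at 28- or 35-day spacing (28, 35, 28, 28, 28, 35).
The pattern: 1st Sunday of the month.
1st Sunday of June 2035: Jun 3 2035.
1st Sunday of July 2035: Jul 1 2035.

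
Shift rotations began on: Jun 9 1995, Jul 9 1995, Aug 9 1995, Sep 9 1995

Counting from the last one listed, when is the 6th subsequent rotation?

Mar 9 1996

The day-of-month is always 9 (30, 31, 31 days between events).
So this recurs on the 9th of each month.
Next: October 1995 → Oct 9 1995.
Next: November 1995 → Nov 9 1995.
Next: December 1995 → Dec 9 1995.
January 1996: Jan 9 1996.
Next: February 1996 → Feb 9 1996.
March 1996: Mar 9 1996.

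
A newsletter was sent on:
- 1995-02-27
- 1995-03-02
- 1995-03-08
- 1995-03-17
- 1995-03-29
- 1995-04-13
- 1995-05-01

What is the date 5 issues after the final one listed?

Gaps: 3, 6, 9, 12, 15, 18 days — each gap is 3 larger than the previous one.
Next gap: 21 days. 1995-05-01 + 21 days = 1995-05-22.
Next gap: 24 days. 1995-05-22 + 24 days = 1995-06-15.
Next gap: 27 days. 1995-06-15 + 27 days = 1995-07-12.
Next gap: 30 days. 1995-07-12 + 30 days = 1995-08-11.
Next gap: 33 days. 1995-08-11 + 33 days = 1995-09-13.

1995-09-13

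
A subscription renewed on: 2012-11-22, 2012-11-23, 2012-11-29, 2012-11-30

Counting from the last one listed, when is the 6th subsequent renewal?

The gap pattern 1, 6, 1 repeats every 2 events.
These are the Thursdays and Fridays of each week.
The following Thursday is 2012-12-06.
Next Friday: 2012-12-07.
Next Thursday: 2012-12-13.
The following Friday is 2012-12-14.
Next Thursday: 2012-12-20.
Next Friday: 2012-12-21.

2012-12-21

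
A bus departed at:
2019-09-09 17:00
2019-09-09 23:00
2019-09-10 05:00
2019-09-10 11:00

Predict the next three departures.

2019-09-10 17:00, 2019-09-10 23:00, 2019-09-11 05:00

Spacing: 6, 6, 6 h — constant 6 h.
2019-09-10 11:00 + 6 h = 2019-09-10 17:00.
2019-09-10 17:00 + 6 h = 2019-09-10 23:00.
2019-09-10 23:00 + 6 h = 2019-09-11 05:00.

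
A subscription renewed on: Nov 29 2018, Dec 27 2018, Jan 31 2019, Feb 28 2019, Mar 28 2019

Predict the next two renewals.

All Thursdays; the gaps (28, 35, 28, 28) vary with month length.
This is the last Thursday of each month.
April 2019 ends with Thursday Apr 25 2019.
Last Thursday of May 2019: May 30 2019.

Apr 25 2019, May 30 2019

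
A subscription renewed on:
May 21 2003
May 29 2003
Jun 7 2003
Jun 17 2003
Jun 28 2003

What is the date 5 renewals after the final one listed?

Gaps: 8, 9, 10, 11 days — each gap is 1 larger than the previous one.
Next gap: 12 days. Jun 28 2003 + 12 days = Jul 10 2003.
Next gap: 13 days. Jul 10 2003 + 13 days = Jul 23 2003.
Next gap: 14 days. Jul 23 2003 + 14 days = Aug 6 2003.
Next gap: 15 days. Aug 6 2003 + 15 days = Aug 21 2003.
Next gap: 16 days. Aug 21 2003 + 16 days = Sep 6 2003.

Sep 6 2003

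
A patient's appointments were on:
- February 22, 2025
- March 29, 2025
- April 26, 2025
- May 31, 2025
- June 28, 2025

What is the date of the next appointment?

July 26, 2025

Every date is a Saturday; gaps 35, 28, 35, 28 days.
Each is the last Saturday of its month (at least one falls on the 29th or later, ruling out '4th Saturday').
Last Saturday of July 2025: July 26, 2025.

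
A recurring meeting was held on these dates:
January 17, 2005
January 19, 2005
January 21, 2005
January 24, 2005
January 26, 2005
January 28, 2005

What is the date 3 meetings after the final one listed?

February 4, 2005

The gap pattern 2, 2, 3, 2, 2 repeats every 3 events.
These are the Mondays, Wednesdays and Fridays of each week.
The following Monday is January 31, 2005.
Next Wednesday: February 2, 2005.
Next Friday: February 4, 2005.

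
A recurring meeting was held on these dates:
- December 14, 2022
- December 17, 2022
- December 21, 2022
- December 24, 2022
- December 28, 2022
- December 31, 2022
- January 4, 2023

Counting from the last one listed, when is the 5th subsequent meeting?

The gap pattern 3, 4, 3, 4, 3, 4 repeats every 2 events.
These are the Wednesdays and Saturdays of each week.
Next Saturday: January 7, 2023.
Next Wednesday: January 11, 2023.
Next Saturday: January 14, 2023.
The following Wednesday is January 18, 2023.
The following Saturday is January 21, 2023.

January 21, 2023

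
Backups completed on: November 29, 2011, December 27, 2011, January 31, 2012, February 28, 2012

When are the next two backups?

These are Tuesdays with 28, 35, 28-day gaps.
Each is the final Tuesday of its month — November 29, 2011 is past the 28th, so '4th Tuesday' doesn't fit.
Last Tuesday of March 2012: March 27, 2012.
April 2012 ends with Tuesday April 24, 2012.

March 27, 2012; April 24, 2012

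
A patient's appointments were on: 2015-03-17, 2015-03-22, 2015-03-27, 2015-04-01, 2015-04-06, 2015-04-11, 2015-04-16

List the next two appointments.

Every event comes 5 days after the last (5, 5, 5, 5, 5, 5).
2015-04-16 + 5 days = 2015-04-21.
2015-04-21 + 5 days = 2015-04-26.

2015-04-21, 2015-04-26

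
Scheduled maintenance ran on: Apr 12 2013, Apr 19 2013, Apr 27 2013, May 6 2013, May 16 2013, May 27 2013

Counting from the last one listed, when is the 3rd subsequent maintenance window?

Gaps: 7, 8, 9, 10, 11 days — each gap is 1 larger than the previous one.
Next gap: 12 days. May 27 2013 + 12 days = Jun 8 2013.
Next gap: 13 days. Jun 8 2013 + 13 days = Jun 21 2013.
Next gap: 14 days. Jun 21 2013 + 14 days = Jul 5 2013.

Jul 5 2013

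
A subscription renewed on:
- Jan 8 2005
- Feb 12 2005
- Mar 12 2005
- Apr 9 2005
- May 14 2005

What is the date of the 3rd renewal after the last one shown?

All dates are Saturdays, 35, 28, 28, 35 days apart.
Specifically, the 2nd Saturday of each month.
June 2005 — 2nd Saturday is Jun 11 2005.
July 2005 — 2nd Saturday is Jul 9 2005.
2nd Saturday of August 2005: Aug 13 2005.

Aug 13 2005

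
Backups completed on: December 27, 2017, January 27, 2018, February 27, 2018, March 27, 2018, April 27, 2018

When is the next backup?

May 27, 2018

Gaps: 31, 31, 28, 31 days — not constant. Every event is on the 27th of the month.
Pattern: the 27th of each month.
May 2018: May 27, 2018.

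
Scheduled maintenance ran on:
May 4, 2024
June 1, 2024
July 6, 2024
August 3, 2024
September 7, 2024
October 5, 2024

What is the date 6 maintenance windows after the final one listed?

These are Saturdays at 28- or 35-day spacing (28, 35, 28, 35, 28).
The pattern: 1st Saturday of the month.
1st Saturday of November 2024: November 2, 2024.
1st Saturday of December 2024: December 7, 2024.
1st Saturday of January 2025: January 4, 2025.
February 2025 — 1st Saturday is February 1, 2025.
1st Saturday of March 2025: March 1, 2025.
April 2025 — 1st Saturday is April 5, 2025.

April 5, 2025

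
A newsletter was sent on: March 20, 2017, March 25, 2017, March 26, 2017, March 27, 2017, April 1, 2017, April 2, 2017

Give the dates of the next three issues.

The gap pattern 5, 1, 1, 5, 1 repeats every 3 events.
These are the Mondays, Saturdays and Sundays of each week.
Next Monday: April 3, 2017.
Next Saturday: April 8, 2017.
Next Sunday: April 9, 2017.

April 3, 2017; April 8, 2017; April 9, 2017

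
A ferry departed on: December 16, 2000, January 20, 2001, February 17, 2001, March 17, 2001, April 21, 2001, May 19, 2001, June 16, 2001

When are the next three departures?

All dates are Saturdays, 35, 28, 28, 35, 28, 28 days apart.
Specifically, the 3rd Saturday of each month.
July 2001 — 3rd Saturday is July 21, 2001.
August 2001 — 3rd Saturday is August 18, 2001.
September 2001 — 3rd Saturday is September 15, 2001.

July 21, 2001; August 18, 2001; September 15, 2001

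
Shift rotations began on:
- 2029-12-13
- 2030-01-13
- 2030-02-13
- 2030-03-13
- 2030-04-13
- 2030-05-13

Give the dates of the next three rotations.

The day-of-month is always 13 (31, 31, 28, 31, 30 days between events).
So this recurs on the 13th of each month.
Next: June 2030 → 2030-06-13.
Next: July 2030 → 2030-07-13.
August 2030: 2030-08-13.

2030-06-13, 2030-07-13, 2030-08-13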